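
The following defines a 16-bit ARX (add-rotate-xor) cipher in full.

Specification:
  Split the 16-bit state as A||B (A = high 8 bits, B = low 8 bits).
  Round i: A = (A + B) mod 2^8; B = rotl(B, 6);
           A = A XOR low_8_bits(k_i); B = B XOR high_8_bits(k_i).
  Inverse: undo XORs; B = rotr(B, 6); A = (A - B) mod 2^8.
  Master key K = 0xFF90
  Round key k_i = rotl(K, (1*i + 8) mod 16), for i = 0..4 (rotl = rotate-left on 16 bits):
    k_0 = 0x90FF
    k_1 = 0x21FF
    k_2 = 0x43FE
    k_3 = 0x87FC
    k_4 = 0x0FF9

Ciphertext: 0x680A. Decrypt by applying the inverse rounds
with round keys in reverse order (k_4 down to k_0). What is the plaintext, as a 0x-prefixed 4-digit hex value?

s_0 = ciphertext = 0x680A
s_1 = InvRound(s_0, k_4) = 0x7D14
s_2 = InvRound(s_1, k_3) = 0x334E
s_3 = InvRound(s_2, k_2) = 0x9934
s_4 = InvRound(s_3, k_1) = 0x1254
s_5 = InvRound(s_4, k_0) = 0xDA13

0xDA13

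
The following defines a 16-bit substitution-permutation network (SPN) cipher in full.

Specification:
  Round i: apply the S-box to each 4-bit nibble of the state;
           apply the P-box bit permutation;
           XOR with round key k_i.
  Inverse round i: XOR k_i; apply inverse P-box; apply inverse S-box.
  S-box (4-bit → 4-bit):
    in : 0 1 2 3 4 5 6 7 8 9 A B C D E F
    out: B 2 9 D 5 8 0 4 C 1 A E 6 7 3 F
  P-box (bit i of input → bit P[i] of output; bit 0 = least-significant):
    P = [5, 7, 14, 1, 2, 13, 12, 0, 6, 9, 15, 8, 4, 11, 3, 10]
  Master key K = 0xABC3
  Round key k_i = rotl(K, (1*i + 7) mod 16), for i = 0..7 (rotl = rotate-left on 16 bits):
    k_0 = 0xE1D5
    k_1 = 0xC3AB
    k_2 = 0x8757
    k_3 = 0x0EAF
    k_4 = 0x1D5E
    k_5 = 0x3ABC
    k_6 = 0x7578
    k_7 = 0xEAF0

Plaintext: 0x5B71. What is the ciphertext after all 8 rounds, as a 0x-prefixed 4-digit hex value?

s_0 = plaintext = 0x5B71
s_1 = Round(s_0, k_0) = 0x7655
s_2 = Round(s_1, k_1) = 0xC3A0
s_3 = Round(s_2, k_2) = 0x2EBC
s_4 = Round(s_3, k_3) = 0x787E
s_5 = Round(s_4, k_4) = 0x8CF6
s_6 = Round(s_5, k_5) = 0x8CB1
s_7 = Round(s_6, k_6) = 0xC3F1
s_8 = Round(s_7, k_7) = 0x533D

0x533D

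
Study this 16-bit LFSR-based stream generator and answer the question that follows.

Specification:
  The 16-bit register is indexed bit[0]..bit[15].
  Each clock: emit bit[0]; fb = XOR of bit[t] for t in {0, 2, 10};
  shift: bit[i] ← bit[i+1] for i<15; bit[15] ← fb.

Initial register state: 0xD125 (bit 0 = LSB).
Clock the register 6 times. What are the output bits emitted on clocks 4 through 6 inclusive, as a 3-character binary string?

reg_0 = 0xD125
clock 1: out=1, reg = 0x6892
clock 2: out=0, reg = 0x3449
clock 3: out=1, reg = 0x1A24
clock 4: out=0, reg = 0x8D12
clock 5: out=0, reg = 0xC689
clock 6: out=1, reg = 0x6344

001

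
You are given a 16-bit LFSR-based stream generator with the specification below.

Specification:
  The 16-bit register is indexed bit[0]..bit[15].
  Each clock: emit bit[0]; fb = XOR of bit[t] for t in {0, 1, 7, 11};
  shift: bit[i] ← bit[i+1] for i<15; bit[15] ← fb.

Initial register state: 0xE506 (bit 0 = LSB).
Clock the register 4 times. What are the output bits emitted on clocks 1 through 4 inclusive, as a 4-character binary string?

0110

reg_0 = 0xE506
clock 1: out=0, reg = 0xF283
clock 2: out=1, reg = 0xF941
clock 3: out=1, reg = 0x7CA0
clock 4: out=0, reg = 0x3E50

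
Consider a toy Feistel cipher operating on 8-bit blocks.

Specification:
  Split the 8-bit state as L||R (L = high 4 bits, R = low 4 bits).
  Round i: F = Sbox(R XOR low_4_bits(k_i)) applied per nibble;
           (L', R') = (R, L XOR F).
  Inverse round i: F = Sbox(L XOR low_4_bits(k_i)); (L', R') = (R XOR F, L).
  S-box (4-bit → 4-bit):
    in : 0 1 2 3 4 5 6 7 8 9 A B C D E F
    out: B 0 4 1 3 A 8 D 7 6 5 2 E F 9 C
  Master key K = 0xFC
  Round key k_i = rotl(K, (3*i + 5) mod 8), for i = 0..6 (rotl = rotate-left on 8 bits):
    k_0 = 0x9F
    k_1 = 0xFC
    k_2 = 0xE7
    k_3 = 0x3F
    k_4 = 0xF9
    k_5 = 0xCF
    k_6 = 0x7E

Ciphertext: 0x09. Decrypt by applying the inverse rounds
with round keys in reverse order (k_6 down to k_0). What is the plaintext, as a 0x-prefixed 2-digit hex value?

s_0 = ciphertext = 0x09
s_1 = InvRound(s_0, k_6) = 0x00
s_2 = InvRound(s_1, k_5) = 0xC0
s_3 = InvRound(s_2, k_4) = 0xAC
s_4 = InvRound(s_3, k_3) = 0x6A
s_5 = InvRound(s_4, k_2) = 0xA6
s_6 = InvRound(s_5, k_1) = 0xEA
s_7 = InvRound(s_6, k_0) = 0xAE

0xAE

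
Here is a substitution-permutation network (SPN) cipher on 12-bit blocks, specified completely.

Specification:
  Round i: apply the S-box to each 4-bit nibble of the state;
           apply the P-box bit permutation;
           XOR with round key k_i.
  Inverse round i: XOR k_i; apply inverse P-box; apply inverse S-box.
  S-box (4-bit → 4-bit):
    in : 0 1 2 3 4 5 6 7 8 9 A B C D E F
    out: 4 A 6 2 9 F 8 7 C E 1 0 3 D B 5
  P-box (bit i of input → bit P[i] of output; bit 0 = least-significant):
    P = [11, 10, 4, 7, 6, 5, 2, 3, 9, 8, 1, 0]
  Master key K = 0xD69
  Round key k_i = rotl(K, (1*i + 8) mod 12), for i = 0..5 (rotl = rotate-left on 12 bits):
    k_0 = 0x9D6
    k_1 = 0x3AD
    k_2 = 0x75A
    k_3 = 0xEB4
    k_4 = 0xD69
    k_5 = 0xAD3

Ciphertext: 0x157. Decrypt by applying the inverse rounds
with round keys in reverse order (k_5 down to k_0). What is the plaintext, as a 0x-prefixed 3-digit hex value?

0x7CD

s_0 = ciphertext = 0x157
s_1 = InvRound(s_0, k_5) = 0xC04
s_2 = InvRound(s_1, k_4) = 0x15B
s_3 = InvRound(s_2, k_3) = 0x55E
s_4 = InvRound(s_3, k_2) = 0xA0B
s_5 = InvRound(s_4, k_1) = 0x224
s_6 = InvRound(s_5, k_0) = 0x7CD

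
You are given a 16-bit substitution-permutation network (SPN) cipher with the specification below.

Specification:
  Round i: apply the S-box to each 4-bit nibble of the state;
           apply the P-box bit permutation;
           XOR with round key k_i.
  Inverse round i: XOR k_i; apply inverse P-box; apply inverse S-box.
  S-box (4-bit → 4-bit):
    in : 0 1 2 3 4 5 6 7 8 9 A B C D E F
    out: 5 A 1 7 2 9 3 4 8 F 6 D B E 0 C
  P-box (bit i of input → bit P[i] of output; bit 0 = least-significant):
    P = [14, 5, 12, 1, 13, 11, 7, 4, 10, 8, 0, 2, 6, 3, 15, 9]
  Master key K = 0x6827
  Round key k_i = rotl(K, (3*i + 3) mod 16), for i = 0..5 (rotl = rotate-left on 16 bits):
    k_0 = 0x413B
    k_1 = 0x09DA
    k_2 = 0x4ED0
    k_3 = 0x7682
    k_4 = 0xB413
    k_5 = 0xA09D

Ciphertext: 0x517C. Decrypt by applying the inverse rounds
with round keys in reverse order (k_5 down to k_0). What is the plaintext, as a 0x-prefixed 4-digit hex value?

0x4C9C

s_0 = ciphertext = 0x517C
s_1 = InvRound(s_0, k_5) = 0x0A03
s_2 = InvRound(s_1, k_4) = 0xF2C7
s_3 = InvRound(s_2, k_3) = 0x0BEE
s_4 = InvRound(s_3, k_2) = 0x4C8C
s_5 = InvRound(s_4, k_1) = 0x2C85
s_6 = InvRound(s_5, k_0) = 0x4C9C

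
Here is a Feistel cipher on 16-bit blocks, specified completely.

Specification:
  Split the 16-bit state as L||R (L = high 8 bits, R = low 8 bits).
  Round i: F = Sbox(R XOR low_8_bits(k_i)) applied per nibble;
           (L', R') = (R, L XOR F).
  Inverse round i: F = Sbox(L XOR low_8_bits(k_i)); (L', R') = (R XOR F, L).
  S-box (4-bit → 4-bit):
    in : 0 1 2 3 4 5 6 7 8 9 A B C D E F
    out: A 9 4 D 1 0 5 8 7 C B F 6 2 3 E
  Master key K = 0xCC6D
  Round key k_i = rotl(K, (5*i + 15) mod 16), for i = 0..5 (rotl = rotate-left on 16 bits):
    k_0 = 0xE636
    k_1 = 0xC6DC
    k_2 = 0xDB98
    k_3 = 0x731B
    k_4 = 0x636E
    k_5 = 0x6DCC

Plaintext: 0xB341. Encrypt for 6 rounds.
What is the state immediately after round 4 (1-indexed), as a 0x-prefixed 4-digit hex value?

0x02E5

s_0 = plaintext = 0xB341
s_1 = Round(s_0, k_0) = 0x413B
s_2 = Round(s_1, k_1) = 0x3B79
s_3 = Round(s_2, k_2) = 0x7902
s_4 = Round(s_3, k_3) = 0x02E5
s_5 = Round(s_4, k_4) = 0xE57D
s_6 = Round(s_5, k_5) = 0x7D1C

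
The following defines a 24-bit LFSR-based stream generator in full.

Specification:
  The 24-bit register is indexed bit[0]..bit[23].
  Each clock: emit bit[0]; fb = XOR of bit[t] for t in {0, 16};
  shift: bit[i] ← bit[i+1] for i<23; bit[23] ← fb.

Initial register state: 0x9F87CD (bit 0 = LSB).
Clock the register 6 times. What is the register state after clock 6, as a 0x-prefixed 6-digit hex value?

reg_0 = 0x9F87CD
clock 1: out=1, reg = 0x4FC3E6
clock 2: out=0, reg = 0xA7E1F3
clock 3: out=1, reg = 0x53F0F9
clock 4: out=1, reg = 0x29F87C
clock 5: out=0, reg = 0x94FC3E
clock 6: out=0, reg = 0x4A7E1F

0x4A7E1F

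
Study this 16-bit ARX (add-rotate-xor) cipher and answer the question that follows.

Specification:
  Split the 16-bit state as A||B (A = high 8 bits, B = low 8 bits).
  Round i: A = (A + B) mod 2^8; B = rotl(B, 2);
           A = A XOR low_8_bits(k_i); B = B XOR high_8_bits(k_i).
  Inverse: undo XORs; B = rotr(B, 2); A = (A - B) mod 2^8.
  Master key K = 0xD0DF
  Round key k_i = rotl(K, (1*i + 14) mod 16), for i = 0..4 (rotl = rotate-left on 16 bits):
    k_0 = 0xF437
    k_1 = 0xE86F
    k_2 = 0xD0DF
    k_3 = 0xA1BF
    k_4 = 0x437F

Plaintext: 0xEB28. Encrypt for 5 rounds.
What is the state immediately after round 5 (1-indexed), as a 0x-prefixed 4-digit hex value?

0x0CA6

s_0 = plaintext = 0xEB28
s_1 = Round(s_0, k_0) = 0x2454
s_2 = Round(s_1, k_1) = 0x17B9
s_3 = Round(s_2, k_2) = 0x0F36
s_4 = Round(s_3, k_3) = 0xFA79
s_5 = Round(s_4, k_4) = 0x0CA6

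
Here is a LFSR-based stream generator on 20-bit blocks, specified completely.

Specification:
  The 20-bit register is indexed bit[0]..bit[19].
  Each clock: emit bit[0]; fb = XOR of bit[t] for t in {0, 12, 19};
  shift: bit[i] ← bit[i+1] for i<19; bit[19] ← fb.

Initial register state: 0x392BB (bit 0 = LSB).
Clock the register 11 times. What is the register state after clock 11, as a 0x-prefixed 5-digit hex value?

0x8FC72

reg_0 = 0x392BB
clock 1: out=1, reg = 0x1C95D
clock 2: out=1, reg = 0x8E4AE
clock 3: out=0, reg = 0xC7257
clock 4: out=1, reg = 0xE392B
clock 5: out=1, reg = 0xF1C95
clock 6: out=1, reg = 0xF8E4A
clock 7: out=0, reg = 0xFC725
clock 8: out=1, reg = 0x7E392
clock 9: out=0, reg = 0x3F1C9
clock 10: out=1, reg = 0x1F8E4
clock 11: out=0, reg = 0x8FC72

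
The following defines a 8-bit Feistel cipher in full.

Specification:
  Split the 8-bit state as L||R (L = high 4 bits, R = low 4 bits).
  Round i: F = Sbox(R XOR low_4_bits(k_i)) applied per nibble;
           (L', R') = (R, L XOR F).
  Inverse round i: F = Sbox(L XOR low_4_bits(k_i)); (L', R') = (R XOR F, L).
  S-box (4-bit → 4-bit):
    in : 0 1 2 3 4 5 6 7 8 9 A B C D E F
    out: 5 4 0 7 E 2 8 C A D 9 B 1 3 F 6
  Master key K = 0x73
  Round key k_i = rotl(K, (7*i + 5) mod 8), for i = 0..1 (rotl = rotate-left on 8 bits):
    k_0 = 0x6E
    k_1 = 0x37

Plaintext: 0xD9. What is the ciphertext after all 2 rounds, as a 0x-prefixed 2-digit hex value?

0x11

s_0 = plaintext = 0xD9
s_1 = Round(s_0, k_0) = 0x91
s_2 = Round(s_1, k_1) = 0x11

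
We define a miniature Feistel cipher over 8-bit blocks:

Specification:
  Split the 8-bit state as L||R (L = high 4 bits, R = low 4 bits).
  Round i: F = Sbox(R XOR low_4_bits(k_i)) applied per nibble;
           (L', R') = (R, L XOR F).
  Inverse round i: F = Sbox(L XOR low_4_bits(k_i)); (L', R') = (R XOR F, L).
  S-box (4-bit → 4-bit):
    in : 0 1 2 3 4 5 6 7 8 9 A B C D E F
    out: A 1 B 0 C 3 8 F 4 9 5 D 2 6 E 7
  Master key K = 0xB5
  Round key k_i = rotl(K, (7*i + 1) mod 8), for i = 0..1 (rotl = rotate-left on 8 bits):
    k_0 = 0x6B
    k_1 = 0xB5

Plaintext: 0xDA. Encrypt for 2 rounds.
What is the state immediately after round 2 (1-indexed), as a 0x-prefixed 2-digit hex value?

s_0 = plaintext = 0xDA
s_1 = Round(s_0, k_0) = 0xAC
s_2 = Round(s_1, k_1) = 0xC3

0xC3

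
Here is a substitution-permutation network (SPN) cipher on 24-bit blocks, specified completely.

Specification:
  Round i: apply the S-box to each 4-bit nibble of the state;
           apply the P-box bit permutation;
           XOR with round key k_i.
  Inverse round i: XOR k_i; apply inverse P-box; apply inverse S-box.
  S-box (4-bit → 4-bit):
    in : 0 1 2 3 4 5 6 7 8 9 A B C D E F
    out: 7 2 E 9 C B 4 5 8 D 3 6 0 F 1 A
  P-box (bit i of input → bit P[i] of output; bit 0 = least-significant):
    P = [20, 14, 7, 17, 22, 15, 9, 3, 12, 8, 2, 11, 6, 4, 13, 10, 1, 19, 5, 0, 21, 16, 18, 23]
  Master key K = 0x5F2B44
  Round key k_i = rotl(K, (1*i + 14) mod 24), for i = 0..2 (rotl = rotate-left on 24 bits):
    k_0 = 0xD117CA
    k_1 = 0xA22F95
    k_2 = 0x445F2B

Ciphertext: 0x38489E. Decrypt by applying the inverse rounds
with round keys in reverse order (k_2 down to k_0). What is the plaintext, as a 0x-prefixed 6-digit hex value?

s_0 = ciphertext = 0x38489E
s_1 = InvRound(s_0, k_2) = 0x72F077
s_2 = InvRound(s_1, k_1) = 0x873500
s_3 = InvRound(s_2, k_0) = 0x6E7C99

0x6E7C99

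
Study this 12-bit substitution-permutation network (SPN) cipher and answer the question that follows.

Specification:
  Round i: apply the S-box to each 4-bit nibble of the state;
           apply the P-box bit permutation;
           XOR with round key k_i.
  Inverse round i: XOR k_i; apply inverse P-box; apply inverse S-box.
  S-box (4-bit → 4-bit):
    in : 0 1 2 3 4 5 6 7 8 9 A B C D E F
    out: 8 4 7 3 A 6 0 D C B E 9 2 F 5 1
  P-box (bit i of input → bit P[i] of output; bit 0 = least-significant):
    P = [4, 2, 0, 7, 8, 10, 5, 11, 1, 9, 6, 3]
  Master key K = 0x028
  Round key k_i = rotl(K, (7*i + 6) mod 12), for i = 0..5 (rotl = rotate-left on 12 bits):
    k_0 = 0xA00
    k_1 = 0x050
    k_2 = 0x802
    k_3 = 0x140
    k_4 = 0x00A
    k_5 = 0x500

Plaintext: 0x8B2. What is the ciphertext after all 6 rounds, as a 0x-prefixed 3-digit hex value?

0xC34

s_0 = plaintext = 0x8B2
s_1 = Round(s_0, k_0) = 0x35D
s_2 = Round(s_1, k_1) = 0x6E7
s_3 = Round(s_2, k_2) = 0x9B3
s_4 = Round(s_3, k_3) = 0xA5E
s_5 = Round(s_4, k_4) = 0x673
s_6 = Round(s_5, k_5) = 0xC34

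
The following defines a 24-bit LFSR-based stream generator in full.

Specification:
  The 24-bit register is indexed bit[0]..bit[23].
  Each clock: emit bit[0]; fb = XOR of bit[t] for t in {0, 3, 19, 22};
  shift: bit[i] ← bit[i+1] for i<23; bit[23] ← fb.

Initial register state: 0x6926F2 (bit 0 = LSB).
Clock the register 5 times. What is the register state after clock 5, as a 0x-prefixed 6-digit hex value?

reg_0 = 0x6926F2
clock 1: out=0, reg = 0x349379
clock 2: out=1, reg = 0x1A49BC
clock 3: out=0, reg = 0x0D24DE
clock 4: out=0, reg = 0x06926F
clock 5: out=1, reg = 0x034937

0x034937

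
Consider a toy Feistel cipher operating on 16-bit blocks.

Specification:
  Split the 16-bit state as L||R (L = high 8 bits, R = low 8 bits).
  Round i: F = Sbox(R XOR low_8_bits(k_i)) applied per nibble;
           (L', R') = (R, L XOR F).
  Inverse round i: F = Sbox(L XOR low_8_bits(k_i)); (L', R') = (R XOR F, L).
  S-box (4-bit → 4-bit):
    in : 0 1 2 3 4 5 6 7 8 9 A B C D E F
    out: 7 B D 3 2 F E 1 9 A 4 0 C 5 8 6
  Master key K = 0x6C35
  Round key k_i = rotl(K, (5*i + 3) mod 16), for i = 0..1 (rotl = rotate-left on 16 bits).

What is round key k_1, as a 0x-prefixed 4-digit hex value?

K = 0x6C35
k_0 = rotl(K, (5*0+3) mod 16) = rotl(K, 3) = 0x61AB
k_1 = rotl(K, (5*1+3) mod 16) = rotl(K, 8) = 0x356C

0x356C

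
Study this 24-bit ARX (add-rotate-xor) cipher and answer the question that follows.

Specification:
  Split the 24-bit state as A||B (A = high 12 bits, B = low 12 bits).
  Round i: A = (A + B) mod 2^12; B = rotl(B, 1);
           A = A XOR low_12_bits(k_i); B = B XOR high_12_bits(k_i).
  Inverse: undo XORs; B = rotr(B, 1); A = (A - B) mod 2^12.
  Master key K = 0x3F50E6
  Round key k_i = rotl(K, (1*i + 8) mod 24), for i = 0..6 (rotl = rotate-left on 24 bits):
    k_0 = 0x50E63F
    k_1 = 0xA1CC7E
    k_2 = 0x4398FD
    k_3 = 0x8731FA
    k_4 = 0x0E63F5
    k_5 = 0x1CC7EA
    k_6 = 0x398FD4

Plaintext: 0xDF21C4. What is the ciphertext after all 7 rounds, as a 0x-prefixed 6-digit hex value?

s_0 = plaintext = 0xDF21C4
s_1 = Round(s_0, k_0) = 0x989686
s_2 = Round(s_1, k_1) = 0xC71710
s_3 = Round(s_2, k_2) = 0xB7CA19
s_4 = Round(s_3, k_3) = 0x46FC40
s_5 = Round(s_4, k_4) = 0x35A867
s_6 = Round(s_5, k_5) = 0xC2B103
s_7 = Round(s_6, k_6) = 0x2FA19E

0x2FA19E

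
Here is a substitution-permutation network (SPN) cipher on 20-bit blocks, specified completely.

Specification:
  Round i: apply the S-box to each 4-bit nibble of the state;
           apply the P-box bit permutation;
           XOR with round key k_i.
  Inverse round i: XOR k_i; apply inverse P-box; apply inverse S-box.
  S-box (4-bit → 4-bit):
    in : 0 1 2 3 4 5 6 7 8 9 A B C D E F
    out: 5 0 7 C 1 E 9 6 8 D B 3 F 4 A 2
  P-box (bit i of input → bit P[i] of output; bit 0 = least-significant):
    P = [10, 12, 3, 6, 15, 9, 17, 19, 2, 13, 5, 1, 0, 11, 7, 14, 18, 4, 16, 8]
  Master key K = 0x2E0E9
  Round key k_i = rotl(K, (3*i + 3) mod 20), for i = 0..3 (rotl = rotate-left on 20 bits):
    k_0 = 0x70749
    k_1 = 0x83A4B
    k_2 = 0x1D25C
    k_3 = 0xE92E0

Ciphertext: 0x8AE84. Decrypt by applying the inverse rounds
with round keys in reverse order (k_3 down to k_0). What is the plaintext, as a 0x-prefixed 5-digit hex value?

s_0 = ciphertext = 0x8AE84
s_1 = InvRound(s_0, k_3) = 0x4F2DA
s_2 = InvRound(s_1, k_2) = 0x0DA11
s_3 = InvRound(s_2, k_1) = 0xF8E63
s_4 = InvRound(s_3, k_0) = 0x8F36D

0x8F36D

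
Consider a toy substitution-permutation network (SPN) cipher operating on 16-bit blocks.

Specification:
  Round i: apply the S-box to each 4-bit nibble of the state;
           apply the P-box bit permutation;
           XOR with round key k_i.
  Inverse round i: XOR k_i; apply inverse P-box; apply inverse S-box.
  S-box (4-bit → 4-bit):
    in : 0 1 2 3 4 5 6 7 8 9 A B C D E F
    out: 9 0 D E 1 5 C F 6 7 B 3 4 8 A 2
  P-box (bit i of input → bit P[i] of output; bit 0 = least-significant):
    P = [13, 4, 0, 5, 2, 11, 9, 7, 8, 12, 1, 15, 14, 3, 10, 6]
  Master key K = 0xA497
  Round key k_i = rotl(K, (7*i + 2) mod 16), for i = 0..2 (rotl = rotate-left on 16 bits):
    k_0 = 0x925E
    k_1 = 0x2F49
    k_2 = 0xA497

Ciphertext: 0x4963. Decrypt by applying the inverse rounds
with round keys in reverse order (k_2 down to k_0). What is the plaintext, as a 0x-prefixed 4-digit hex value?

s_0 = ciphertext = 0x4963
s_1 = InvRound(s_0, k_2) = 0x20AA
s_2 = InvRound(s_1, k_1) = 0x6536
s_3 = InvRound(s_2, k_0) = 0x7AC0

0x7AC0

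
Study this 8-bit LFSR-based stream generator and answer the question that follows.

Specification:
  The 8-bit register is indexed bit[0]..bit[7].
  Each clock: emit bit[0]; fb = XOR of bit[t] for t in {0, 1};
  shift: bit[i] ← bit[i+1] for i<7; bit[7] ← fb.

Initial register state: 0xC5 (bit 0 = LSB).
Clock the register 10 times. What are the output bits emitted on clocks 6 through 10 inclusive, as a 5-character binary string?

reg_0 = 0xC5
clock 1: out=1, reg = 0xE2
clock 2: out=0, reg = 0xF1
clock 3: out=1, reg = 0xF8
clock 4: out=0, reg = 0x7C
clock 5: out=0, reg = 0x3E
clock 6: out=0, reg = 0x9F
clock 7: out=1, reg = 0x4F
clock 8: out=1, reg = 0x27
clock 9: out=1, reg = 0x13
clock 10: out=1, reg = 0x09

01111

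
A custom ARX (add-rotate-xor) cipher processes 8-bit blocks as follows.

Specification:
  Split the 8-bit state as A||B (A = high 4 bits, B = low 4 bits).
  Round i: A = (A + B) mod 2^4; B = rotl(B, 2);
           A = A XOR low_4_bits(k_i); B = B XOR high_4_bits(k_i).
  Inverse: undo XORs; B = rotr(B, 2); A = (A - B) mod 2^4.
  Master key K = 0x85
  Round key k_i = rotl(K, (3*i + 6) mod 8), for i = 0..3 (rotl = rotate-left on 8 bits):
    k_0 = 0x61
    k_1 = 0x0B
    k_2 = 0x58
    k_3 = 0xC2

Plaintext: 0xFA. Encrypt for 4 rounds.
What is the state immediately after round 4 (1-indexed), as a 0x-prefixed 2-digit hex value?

0x1A

s_0 = plaintext = 0xFA
s_1 = Round(s_0, k_0) = 0x8C
s_2 = Round(s_1, k_1) = 0xF3
s_3 = Round(s_2, k_2) = 0xA9
s_4 = Round(s_3, k_3) = 0x1A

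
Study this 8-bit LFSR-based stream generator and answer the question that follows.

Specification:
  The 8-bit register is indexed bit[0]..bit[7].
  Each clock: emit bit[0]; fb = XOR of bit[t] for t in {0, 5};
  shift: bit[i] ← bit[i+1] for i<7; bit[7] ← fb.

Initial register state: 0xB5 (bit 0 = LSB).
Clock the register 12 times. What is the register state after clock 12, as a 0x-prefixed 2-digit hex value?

0x93

reg_0 = 0xB5
clock 1: out=1, reg = 0x5A
clock 2: out=0, reg = 0x2D
clock 3: out=1, reg = 0x16
clock 4: out=0, reg = 0x0B
clock 5: out=1, reg = 0x85
clock 6: out=1, reg = 0xC2
clock 7: out=0, reg = 0x61
clock 8: out=1, reg = 0x30
clock 9: out=0, reg = 0x98
clock 10: out=0, reg = 0x4C
clock 11: out=0, reg = 0x26
clock 12: out=0, reg = 0x93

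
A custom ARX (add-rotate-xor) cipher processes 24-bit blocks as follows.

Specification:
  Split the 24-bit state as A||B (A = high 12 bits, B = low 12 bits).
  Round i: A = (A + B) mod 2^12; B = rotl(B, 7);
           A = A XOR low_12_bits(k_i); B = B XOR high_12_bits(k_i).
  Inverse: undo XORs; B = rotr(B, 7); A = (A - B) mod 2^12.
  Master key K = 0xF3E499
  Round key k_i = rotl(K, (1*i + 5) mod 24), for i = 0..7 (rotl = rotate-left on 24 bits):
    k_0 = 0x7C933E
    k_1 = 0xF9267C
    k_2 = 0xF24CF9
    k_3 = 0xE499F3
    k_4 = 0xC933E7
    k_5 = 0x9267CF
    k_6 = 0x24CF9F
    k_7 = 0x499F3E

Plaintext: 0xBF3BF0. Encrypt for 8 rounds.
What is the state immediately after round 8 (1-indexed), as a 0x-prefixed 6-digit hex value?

s_0 = plaintext = 0xBF3BF0
s_1 = Round(s_0, k_0) = 0x4DDF96
s_2 = Round(s_1, k_1) = 0x20F4EE
s_3 = Round(s_2, k_2) = 0xA04803
s_4 = Round(s_3, k_3) = 0xBF4F89
s_5 = Round(s_4, k_4) = 0x89A86F
s_6 = Round(s_5, k_5) = 0x6C6EE5
s_7 = Round(s_6, k_6) = 0xA340BB
s_8 = Round(s_7, k_7) = 0x5D191C

0x5D191C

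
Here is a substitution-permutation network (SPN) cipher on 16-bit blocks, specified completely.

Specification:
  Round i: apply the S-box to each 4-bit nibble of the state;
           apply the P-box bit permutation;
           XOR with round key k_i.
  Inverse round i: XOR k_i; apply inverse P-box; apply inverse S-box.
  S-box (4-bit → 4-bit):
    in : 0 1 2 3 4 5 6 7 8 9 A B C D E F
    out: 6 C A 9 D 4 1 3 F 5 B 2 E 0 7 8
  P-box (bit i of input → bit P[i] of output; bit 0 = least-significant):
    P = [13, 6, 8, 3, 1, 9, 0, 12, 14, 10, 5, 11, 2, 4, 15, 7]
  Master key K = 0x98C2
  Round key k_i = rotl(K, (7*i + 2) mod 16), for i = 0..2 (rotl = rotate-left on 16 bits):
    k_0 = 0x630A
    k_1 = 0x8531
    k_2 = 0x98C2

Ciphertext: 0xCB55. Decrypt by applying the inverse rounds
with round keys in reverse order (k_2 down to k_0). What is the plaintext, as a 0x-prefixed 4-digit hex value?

0xCEED

s_0 = ciphertext = 0xCB55
s_1 = InvRound(s_0, k_2) = 0xA685
s_2 = InvRound(s_1, k_1) = 0xA5B9
s_3 = InvRound(s_2, k_0) = 0xCEED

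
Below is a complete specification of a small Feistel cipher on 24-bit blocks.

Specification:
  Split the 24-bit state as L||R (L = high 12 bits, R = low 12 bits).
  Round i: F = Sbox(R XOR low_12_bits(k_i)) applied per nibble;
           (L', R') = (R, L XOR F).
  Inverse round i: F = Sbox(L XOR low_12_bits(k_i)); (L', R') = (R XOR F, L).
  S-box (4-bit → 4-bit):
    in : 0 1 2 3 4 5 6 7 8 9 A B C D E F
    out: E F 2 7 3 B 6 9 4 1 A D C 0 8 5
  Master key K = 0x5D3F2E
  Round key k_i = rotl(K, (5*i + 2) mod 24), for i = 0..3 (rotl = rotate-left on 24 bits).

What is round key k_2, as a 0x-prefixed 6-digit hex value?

K = 0x5D3F2E
k_0 = rotl(K, (5*0+2) mod 24) = rotl(K, 2) = 0x74FCB9
k_1 = rotl(K, (5*1+2) mod 24) = rotl(K, 7) = 0x9F972E
k_2 = rotl(K, (5*2+2) mod 24) = rotl(K, 12) = 0xF2E5D3

0xF2E5D3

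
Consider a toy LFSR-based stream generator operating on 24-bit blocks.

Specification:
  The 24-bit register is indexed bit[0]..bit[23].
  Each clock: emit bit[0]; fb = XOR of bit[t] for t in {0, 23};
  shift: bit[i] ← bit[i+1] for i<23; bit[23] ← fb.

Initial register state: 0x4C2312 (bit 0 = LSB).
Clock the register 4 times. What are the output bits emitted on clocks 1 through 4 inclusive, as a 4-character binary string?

0100

reg_0 = 0x4C2312
clock 1: out=0, reg = 0x261189
clock 2: out=1, reg = 0x9308C4
clock 3: out=0, reg = 0xC98462
clock 4: out=0, reg = 0xE4C231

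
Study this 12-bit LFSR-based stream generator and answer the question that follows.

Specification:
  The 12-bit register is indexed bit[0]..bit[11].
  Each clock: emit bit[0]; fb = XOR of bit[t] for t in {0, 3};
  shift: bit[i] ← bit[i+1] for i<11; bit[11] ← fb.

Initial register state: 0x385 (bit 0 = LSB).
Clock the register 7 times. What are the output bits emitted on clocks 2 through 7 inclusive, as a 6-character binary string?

010000

reg_0 = 0x385
clock 1: out=1, reg = 0x9C2
clock 2: out=0, reg = 0x4E1
clock 3: out=1, reg = 0xA70
clock 4: out=0, reg = 0x538
clock 5: out=0, reg = 0xA9C
clock 6: out=0, reg = 0xD4E
clock 7: out=0, reg = 0xEA7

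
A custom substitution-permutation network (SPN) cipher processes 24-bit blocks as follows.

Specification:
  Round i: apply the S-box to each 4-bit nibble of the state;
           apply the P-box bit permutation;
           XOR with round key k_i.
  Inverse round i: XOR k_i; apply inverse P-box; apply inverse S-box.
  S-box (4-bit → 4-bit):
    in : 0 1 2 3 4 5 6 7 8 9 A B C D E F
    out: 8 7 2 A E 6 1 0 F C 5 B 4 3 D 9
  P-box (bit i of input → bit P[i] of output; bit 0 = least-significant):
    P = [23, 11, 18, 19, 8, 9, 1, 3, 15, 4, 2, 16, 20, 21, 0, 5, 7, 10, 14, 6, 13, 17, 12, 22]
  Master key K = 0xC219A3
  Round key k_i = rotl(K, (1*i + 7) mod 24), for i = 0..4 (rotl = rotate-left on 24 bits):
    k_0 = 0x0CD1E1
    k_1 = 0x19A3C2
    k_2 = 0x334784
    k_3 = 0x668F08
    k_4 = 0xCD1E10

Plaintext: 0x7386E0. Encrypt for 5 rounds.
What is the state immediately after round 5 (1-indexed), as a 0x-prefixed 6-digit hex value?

s_0 = plaintext = 0x7386E0
s_1 = Round(s_0, k_0) = 0x34548A
s_2 = Round(s_1, k_1) = 0xFEE49D
s_3 = Round(s_2, k_2) = 0xE22F7B
s_4 = Round(s_3, k_3) = 0x8F3308
s_5 = Round(s_4, k_4) = 0x2226E8

0x2226E8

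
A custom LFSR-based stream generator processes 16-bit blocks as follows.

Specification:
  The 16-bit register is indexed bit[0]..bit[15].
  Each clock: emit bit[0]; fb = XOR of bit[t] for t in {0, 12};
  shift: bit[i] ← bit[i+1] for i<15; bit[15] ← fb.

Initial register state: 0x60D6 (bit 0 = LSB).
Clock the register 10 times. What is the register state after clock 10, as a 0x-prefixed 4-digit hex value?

reg_0 = 0x60D6
clock 1: out=0, reg = 0x306B
clock 2: out=1, reg = 0x1835
clock 3: out=1, reg = 0x0C1A
clock 4: out=0, reg = 0x060D
clock 5: out=1, reg = 0x8306
clock 6: out=0, reg = 0x4183
clock 7: out=1, reg = 0xA0C1
clock 8: out=1, reg = 0xD060
clock 9: out=0, reg = 0xE830
clock 10: out=0, reg = 0x7418

0x7418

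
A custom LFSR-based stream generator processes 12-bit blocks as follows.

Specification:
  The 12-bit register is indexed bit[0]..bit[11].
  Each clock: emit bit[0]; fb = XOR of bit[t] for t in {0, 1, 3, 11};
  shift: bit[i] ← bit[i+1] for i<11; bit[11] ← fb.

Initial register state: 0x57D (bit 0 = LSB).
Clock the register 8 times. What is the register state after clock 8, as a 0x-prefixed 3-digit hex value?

0x245

reg_0 = 0x57D
clock 1: out=1, reg = 0x2BE
clock 2: out=0, reg = 0x15F
clock 3: out=1, reg = 0x8AF
clock 4: out=1, reg = 0x457
clock 5: out=1, reg = 0x22B
clock 6: out=1, reg = 0x915
clock 7: out=1, reg = 0x48A
clock 8: out=0, reg = 0x245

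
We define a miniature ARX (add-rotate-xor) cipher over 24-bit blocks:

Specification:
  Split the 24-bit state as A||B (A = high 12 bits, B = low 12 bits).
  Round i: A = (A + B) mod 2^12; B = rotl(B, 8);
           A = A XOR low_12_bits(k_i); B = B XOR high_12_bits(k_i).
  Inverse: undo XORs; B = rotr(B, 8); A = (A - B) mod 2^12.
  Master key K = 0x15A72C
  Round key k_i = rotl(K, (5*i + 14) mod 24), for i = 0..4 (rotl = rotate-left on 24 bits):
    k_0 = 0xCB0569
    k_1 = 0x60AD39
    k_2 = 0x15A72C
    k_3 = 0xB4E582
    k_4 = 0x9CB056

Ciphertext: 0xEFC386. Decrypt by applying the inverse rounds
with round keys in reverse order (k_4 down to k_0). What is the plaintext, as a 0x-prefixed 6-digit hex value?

s_0 = ciphertext = 0xEFC386
s_1 = InvRound(s_0, k_4) = 0x9D04DA
s_2 = InvRound(s_1, k_3) = 0x30394F
s_3 = InvRound(s_2, k_2) = 0x2D7158
s_4 = InvRound(s_3, k_1) = 0xAC7527
s_5 = InvRound(s_4, k_0) = 0x635979

0x635979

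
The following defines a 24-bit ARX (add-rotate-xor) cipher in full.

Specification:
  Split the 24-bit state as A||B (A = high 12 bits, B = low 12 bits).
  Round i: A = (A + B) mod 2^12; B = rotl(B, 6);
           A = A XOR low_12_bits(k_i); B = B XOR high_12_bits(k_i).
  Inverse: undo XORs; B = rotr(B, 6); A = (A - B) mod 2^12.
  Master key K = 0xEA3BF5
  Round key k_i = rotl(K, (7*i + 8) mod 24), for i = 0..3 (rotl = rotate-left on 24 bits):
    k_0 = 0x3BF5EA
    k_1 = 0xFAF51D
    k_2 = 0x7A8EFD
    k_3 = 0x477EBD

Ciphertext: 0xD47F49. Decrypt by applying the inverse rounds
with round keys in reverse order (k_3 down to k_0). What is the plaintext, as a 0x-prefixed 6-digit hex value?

s_0 = ciphertext = 0xD47F49
s_1 = InvRound(s_0, k_3) = 0x44EFAC
s_2 = InvRound(s_1, k_2) = 0x993120
s_3 = InvRound(s_2, k_1) = 0x8943FA
s_4 = InvRound(s_3, k_0) = 0xC3D141

0xC3D141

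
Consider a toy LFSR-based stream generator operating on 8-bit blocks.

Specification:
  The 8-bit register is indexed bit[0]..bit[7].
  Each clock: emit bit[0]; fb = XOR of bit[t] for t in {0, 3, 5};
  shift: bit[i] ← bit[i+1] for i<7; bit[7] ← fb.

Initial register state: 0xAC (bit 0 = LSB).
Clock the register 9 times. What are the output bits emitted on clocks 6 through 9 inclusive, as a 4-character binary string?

reg_0 = 0xAC
clock 1: out=0, reg = 0x56
clock 2: out=0, reg = 0x2B
clock 3: out=1, reg = 0x95
clock 4: out=1, reg = 0xCA
clock 5: out=0, reg = 0xE5
clock 6: out=1, reg = 0x72
clock 7: out=0, reg = 0xB9
clock 8: out=1, reg = 0xDC
clock 9: out=0, reg = 0xEE

1010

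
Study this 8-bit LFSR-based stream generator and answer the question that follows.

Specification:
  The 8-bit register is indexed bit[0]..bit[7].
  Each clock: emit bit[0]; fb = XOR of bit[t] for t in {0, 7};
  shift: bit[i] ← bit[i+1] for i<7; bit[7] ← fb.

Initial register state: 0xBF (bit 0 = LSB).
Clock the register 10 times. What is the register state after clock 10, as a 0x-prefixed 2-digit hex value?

reg_0 = 0xBF
clock 1: out=1, reg = 0x5F
clock 2: out=1, reg = 0xAF
clock 3: out=1, reg = 0x57
clock 4: out=1, reg = 0xAB
clock 5: out=1, reg = 0x55
clock 6: out=1, reg = 0xAA
clock 7: out=0, reg = 0xD5
clock 8: out=1, reg = 0x6A
clock 9: out=0, reg = 0x35
clock 10: out=1, reg = 0x9A

0x9A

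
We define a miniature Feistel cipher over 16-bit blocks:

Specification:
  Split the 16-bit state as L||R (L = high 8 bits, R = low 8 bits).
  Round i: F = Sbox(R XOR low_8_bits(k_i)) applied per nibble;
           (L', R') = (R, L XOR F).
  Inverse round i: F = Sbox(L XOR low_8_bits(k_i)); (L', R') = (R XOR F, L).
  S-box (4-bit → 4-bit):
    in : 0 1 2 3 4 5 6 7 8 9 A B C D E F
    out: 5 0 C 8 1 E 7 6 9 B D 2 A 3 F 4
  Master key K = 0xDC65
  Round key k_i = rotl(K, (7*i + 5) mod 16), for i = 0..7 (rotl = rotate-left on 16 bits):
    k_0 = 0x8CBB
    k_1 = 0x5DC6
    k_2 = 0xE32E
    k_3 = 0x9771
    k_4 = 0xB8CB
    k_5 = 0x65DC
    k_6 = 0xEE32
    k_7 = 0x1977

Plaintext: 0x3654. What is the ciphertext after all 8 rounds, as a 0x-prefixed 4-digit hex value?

s_0 = plaintext = 0x3654
s_1 = Round(s_0, k_0) = 0x54C2
s_2 = Round(s_1, k_1) = 0xC205
s_3 = Round(s_2, k_2) = 0x0500
s_4 = Round(s_3, k_3) = 0x0065
s_5 = Round(s_4, k_4) = 0x65DF
s_6 = Round(s_5, k_5) = 0xDF3D
s_7 = Round(s_6, k_6) = 0x3D8B
s_8 = Round(s_7, k_7) = 0x8B77

0x8B77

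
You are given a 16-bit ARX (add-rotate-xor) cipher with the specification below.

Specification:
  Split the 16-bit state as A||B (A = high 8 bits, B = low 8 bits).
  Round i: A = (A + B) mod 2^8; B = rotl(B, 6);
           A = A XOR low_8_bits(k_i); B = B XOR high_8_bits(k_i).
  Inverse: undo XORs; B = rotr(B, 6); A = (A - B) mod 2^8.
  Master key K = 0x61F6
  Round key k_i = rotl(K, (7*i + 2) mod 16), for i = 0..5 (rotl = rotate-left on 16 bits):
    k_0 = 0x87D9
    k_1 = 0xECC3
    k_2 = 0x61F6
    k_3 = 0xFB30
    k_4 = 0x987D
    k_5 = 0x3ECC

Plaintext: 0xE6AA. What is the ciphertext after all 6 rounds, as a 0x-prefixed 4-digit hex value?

s_0 = plaintext = 0xE6AA
s_1 = Round(s_0, k_0) = 0x492D
s_2 = Round(s_1, k_1) = 0xB5A7
s_3 = Round(s_2, k_2) = 0xAA88
s_4 = Round(s_3, k_3) = 0x02D9
s_5 = Round(s_4, k_4) = 0xA6EE
s_6 = Round(s_5, k_5) = 0x5885

0x5885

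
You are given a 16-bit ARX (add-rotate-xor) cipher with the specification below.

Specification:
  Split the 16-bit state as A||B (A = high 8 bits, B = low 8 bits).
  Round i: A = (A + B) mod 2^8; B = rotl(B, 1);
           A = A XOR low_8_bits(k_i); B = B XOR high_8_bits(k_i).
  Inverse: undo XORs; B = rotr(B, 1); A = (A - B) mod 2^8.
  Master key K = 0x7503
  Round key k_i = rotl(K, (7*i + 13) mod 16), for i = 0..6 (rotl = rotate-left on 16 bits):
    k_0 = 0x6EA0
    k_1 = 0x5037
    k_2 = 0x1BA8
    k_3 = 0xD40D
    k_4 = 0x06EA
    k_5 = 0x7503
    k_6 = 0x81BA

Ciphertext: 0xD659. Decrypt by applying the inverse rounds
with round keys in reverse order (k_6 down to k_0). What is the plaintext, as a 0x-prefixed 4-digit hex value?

s_0 = ciphertext = 0xD659
s_1 = InvRound(s_0, k_6) = 0x006C
s_2 = InvRound(s_1, k_5) = 0x778C
s_3 = InvRound(s_2, k_4) = 0x5845
s_4 = InvRound(s_3, k_3) = 0x8DC8
s_5 = InvRound(s_4, k_2) = 0x3CE9
s_6 = InvRound(s_5, k_1) = 0x2FDC
s_7 = InvRound(s_6, k_0) = 0x3659

0x3659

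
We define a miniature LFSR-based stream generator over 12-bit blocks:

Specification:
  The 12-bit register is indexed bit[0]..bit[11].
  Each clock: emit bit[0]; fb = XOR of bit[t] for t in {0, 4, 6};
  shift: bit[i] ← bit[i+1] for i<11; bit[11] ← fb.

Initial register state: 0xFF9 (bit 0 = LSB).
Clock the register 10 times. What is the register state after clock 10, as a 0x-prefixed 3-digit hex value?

0x1E7

reg_0 = 0xFF9
clock 1: out=1, reg = 0xFFC
clock 2: out=0, reg = 0x7FE
clock 3: out=0, reg = 0x3FF
clock 4: out=1, reg = 0x9FF
clock 5: out=1, reg = 0xCFF
clock 6: out=1, reg = 0xE7F
clock 7: out=1, reg = 0xF3F
clock 8: out=1, reg = 0x79F
clock 9: out=1, reg = 0x3CF
clock 10: out=1, reg = 0x1E7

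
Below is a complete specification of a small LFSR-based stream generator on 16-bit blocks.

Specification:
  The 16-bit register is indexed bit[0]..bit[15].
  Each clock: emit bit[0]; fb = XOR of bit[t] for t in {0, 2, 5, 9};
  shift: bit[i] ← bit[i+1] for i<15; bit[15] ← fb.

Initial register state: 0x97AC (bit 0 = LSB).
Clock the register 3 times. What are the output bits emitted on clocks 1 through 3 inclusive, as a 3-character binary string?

reg_0 = 0x97AC
clock 1: out=0, reg = 0xCBD6
clock 2: out=0, reg = 0x65EB
clock 3: out=1, reg = 0x32F5

001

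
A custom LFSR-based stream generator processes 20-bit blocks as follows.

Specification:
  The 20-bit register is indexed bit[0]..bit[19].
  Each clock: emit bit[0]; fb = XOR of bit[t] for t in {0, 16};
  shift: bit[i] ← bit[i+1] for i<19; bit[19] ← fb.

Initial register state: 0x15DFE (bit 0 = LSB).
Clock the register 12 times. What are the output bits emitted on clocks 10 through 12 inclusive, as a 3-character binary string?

reg_0 = 0x15DFE
clock 1: out=0, reg = 0x8AEFF
clock 2: out=1, reg = 0xC577F
clock 3: out=1, reg = 0xE2BBF
clock 4: out=1, reg = 0xF15DF
clock 5: out=1, reg = 0x78AEF
clock 6: out=1, reg = 0x3C577
clock 7: out=1, reg = 0x1E2BB
clock 8: out=1, reg = 0x0F15D
clock 9: out=1, reg = 0x878AE
clock 10: out=0, reg = 0x43C57
clock 11: out=1, reg = 0xA1E2B
clock 12: out=1, reg = 0xD0F15

011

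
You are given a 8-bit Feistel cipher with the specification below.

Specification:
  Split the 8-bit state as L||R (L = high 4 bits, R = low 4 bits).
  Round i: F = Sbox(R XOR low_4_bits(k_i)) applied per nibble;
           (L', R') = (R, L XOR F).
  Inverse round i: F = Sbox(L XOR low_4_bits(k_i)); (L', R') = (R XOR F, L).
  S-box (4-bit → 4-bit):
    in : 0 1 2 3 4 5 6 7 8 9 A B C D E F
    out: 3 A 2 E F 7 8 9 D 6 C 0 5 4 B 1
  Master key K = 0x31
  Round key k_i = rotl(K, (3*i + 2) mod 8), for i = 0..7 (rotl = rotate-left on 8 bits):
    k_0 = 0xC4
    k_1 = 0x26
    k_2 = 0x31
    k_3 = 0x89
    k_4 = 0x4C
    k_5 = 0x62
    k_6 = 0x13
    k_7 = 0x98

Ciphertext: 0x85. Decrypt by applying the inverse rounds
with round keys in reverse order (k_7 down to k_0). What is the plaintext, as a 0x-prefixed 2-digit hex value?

s_0 = ciphertext = 0x85
s_1 = InvRound(s_0, k_7) = 0x68
s_2 = InvRound(s_1, k_6) = 0xF6
s_3 = InvRound(s_2, k_5) = 0x2F
s_4 = InvRound(s_3, k_4) = 0x42
s_5 = InvRound(s_4, k_3) = 0x64
s_6 = InvRound(s_5, k_2) = 0xD6
s_7 = InvRound(s_6, k_1) = 0x6D
s_8 = InvRound(s_7, k_0) = 0xF6

0xF6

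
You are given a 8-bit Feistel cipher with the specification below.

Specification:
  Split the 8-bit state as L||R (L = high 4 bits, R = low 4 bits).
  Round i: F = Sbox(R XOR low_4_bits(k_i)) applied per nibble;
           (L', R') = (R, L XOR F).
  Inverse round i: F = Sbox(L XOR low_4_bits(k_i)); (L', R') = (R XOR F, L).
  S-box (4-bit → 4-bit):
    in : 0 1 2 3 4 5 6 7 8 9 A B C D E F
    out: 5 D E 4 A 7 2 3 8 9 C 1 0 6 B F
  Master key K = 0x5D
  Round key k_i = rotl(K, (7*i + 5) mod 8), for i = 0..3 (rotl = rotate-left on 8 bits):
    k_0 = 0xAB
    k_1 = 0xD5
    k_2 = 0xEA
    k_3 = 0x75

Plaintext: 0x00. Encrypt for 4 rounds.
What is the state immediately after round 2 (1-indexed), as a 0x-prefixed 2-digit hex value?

s_0 = plaintext = 0x00
s_1 = Round(s_0, k_0) = 0x01
s_2 = Round(s_1, k_1) = 0x1A
s_3 = Round(s_2, k_2) = 0xA4
s_4 = Round(s_3, k_3) = 0x47

0x1A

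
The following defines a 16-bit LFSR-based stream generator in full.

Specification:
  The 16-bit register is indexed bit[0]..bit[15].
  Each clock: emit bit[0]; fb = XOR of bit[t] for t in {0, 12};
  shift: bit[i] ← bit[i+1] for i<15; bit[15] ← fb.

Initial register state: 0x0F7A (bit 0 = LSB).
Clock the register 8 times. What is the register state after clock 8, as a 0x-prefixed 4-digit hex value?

0xDA0F

reg_0 = 0x0F7A
clock 1: out=0, reg = 0x07BD
clock 2: out=1, reg = 0x83DE
clock 3: out=0, reg = 0x41EF
clock 4: out=1, reg = 0xA0F7
clock 5: out=1, reg = 0xD07B
clock 6: out=1, reg = 0x683D
clock 7: out=1, reg = 0xB41E
clock 8: out=0, reg = 0xDA0F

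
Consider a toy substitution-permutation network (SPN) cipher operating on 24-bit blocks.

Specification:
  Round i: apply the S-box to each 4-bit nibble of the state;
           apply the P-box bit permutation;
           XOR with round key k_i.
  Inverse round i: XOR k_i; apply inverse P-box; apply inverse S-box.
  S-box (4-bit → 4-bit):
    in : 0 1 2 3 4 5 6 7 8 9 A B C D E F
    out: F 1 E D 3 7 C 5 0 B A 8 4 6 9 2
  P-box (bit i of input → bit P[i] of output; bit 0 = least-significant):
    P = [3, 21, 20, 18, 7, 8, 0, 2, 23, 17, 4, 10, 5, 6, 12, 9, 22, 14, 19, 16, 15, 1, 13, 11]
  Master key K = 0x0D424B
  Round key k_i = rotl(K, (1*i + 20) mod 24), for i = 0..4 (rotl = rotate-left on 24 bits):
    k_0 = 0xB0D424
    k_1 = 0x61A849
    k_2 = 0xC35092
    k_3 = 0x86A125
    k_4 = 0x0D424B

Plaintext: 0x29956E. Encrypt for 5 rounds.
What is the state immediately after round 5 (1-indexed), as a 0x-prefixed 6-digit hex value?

0x75379B

s_0 = plaintext = 0x29956E
s_1 = Round(s_0, k_0) = 0x77BE5B
s_2 = Round(s_1, k_1) = 0xAD0FC8
s_3 = Round(s_2, k_2) = 0xC90AF1
s_4 = Round(s_3, k_3) = 0xC5D64D
s_5 = Round(s_4, k_4) = 0x75379B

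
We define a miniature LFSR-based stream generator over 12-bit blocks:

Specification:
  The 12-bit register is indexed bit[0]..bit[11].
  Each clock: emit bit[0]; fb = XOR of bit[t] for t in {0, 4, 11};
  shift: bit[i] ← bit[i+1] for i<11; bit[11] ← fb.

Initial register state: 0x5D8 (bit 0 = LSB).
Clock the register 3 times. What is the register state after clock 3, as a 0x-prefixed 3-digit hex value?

reg_0 = 0x5D8
clock 1: out=0, reg = 0xAEC
clock 2: out=0, reg = 0xD76
clock 3: out=0, reg = 0x6BB

0x6BB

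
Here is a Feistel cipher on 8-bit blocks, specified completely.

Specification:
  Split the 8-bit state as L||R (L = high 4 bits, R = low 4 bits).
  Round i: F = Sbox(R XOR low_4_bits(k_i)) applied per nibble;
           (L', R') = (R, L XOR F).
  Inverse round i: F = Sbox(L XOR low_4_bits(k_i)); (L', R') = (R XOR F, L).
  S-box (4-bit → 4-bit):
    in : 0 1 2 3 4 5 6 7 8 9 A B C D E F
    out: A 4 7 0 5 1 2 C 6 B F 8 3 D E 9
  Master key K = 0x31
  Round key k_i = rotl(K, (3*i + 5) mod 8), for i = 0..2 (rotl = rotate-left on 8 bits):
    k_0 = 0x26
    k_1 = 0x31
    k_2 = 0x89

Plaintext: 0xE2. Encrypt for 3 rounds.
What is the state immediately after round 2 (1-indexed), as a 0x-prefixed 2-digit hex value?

s_0 = plaintext = 0xE2
s_1 = Round(s_0, k_0) = 0x2B
s_2 = Round(s_1, k_1) = 0xBD
s_3 = Round(s_2, k_2) = 0xDE

0xBD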